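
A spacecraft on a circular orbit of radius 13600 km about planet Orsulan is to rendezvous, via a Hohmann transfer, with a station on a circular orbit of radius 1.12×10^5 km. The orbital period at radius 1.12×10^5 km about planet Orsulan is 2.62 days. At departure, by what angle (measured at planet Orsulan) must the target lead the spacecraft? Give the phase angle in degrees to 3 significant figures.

From Kepler's third law T² = 4π²r³/μ at r = 1.12×10^5 km, T = 2.62 days = 2.62 × 86400 s = 2.26368×10^5 s: μ = 4π²r³/T² = 1.08239×10^6 km³/s².
The Hohmann ellipse has a_t = (r₁ + r₂)/2 = 62800 km.
Transfer time t = π√(a_t³/μ) = 47522 s.
Target angular speed ω₂ = √(μ/r₂³) = 2.7757×10^-5 rad/s.
Angle swept by the target during transfer: ω₂·t = 1.3191 rad = 75.58°.
The spacecraft traverses 180° on the transfer ellipse, so the target must lead by 180° − 75.58° = 104°.

φ = 104°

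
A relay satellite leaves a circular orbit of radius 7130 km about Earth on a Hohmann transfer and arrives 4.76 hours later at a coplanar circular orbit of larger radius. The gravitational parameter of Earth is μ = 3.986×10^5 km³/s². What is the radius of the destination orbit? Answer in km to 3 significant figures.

Transfer time t = 4.76 hours = 17136 s, and t = π√(a_t³/μ).
So a_t = (μ t²/π²)^(1/3) = (3.986×10^5 × (17136)² / π²)^(1/3) = 22804 km.
Since a_t = (r₁ + r₂)/2, r₂ = 2a_t − r₁ = 2×22804 − 7130 = 38478 km.

r₂ = 38500 km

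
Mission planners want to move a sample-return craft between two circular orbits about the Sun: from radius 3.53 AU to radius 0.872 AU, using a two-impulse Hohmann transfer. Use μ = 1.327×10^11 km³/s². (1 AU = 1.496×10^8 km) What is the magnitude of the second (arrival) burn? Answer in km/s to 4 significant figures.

Δv₂ = 8.497 km/s

In km: r₁ = 3.53 × 1.496×10^8 = 5.28088×10^8 km; r₂ = 0.872 × 1.496×10^8 = 1.304512×10^8 km.
Transfer-ellipse semi-major axis a_t = (r₁ + r₂)/2 = (5.28088×10^8 + 1.304512×10^8)/2 = 3.292696×10^8 km.
On the circular orbit at r = 1.304512×10^8 km, v_c = √(μ/r) = 31.894 km/s.
Transfer-orbit speed at the same r (vis-viva, a = a_t): v_t = √[μ(2/r − 1/a_t)] = 40.391 km/s.
Δv₂ = |v_t − v_c| = |40.391 − 31.894| = 8.497 km/s.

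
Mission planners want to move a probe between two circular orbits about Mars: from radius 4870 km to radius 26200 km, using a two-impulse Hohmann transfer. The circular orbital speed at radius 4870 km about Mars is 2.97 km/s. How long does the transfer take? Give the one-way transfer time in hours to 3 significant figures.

From the circular-orbit relation v² = μ/r at r = 4870 km: μ = v²r = (2.97)² × 4870 = 42957.8 km³/s².
The Hohmann ellipse has a_t = (r₁ + r₂)/2 = 15535 km.
Half the transfer-orbit period gives t = π√(a_t³/μ) = 29350 s.
Converting: 29350 s ÷ 3600 s/hour = 8.15 hours.

t = 8.15 hours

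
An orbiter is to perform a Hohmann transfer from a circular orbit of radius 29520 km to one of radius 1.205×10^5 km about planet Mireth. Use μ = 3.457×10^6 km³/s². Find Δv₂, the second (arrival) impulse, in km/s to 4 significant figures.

Δv₂ = 1.996 km/s

The Hohmann ellipse has a_t = (r₁ + r₂)/2 = 75010 km.
Circular speed at r = 1.205×10^5 km: v_c = √(μ/r) = 5.356 km/s.
Vis-viva on the transfer ellipse at r = 1.205×10^5 km gives v_t = √[μ(2/r − 1/a_t)] = 3.360 km/s.
Δv₂ = |v_t − v_c| = |3.360 − 5.356| = 1.996 km/s.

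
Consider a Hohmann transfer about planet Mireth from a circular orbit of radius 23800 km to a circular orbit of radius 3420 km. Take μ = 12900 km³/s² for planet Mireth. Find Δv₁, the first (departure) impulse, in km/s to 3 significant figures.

Δv₁ = 0.367 km/s

The Hohmann ellipse has a_t = (r₁ + r₂)/2 = 13610 km.
On the circular orbit at r = 23800 km, v_c = √(μ/r) = 0.73622 km/s.
Transfer-orbit speed at the same r (vis-viva, a = a_t): v_t = √[μ(2/r − 1/a_t)] = 0.36905 km/s.
Δv₁ = |v_t − v_c| = |0.36905 − 0.73622| = 0.3672 km/s.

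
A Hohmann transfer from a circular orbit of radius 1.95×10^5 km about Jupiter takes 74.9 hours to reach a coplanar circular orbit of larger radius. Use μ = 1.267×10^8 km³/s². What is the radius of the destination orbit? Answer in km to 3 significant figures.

Transfer time t = 74.9 hours = 2.6964×10^5 s, and t = π√(a_t³/μ).
So a_t = (μ t²/π²)^(1/3) = (1.267×10^8 × (2.6964×10^5)² / π²)^(1/3) = 9.7727×10^5 km.
Since a_t = (r₁ + r₂)/2, r₂ = 2a_t − r₁ = 2×9.7727×10^5 − 1.950×10^5 = 1.75954×10^6 km.

r₂ = 1.76×10^6 km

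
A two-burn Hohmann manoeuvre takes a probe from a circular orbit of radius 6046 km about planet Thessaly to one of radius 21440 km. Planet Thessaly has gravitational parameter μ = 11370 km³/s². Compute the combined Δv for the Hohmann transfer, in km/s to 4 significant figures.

Δv = 0.5867 km/s

Semi-major axis of the transfer orbit: a_t = (6046 + 21440)/2 = 13743 km.
At r₁ the circular-orbit speed is v₁ = √(μ/r₁) = 1.3713 km/s.
On the transfer ellipse at r₁, vis-viva gives v_p = √[μ(2/r₁ − 1/a_t)] = 1.7128 km/s.
First burn Δv₁ = |v_p − v₁| = 0.3415 km/s.
Circular speed at r₂: v₂ = √(μ/r₂) = 0.7282 km/s.
Transfer-orbit speed at r₂: v_a = √[μ(2/r₂ − 1/a_t)] = 0.4830 km/s.
Second burn Δv₂ = |v₂ − v_a| = 0.2452 km/s.
Total Δv = Δv₁ + Δv₂ = 0.5867 km/s.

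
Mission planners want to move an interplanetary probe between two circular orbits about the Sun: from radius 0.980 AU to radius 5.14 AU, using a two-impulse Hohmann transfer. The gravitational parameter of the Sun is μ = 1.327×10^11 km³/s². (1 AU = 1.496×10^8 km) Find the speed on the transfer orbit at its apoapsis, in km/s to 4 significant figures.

In km: r₁ = 0.980 × 1.496×10^8 = 1.46608×10^8 km; r₂ = 5.14 × 1.496×10^8 = 7.68944×10^8 km.
Semi-major axis of the transfer orbit: a_t = (1.46608×10^8 + 7.68944×10^8)/2 = 4.57776×10^8 km.
The apoapsis of the transfer ellipse is at r = 7.68944×10^8 km.
Applying v² = μ(2/r − 1/a_t): v = 7.434 km/s.

v = 7.434 km/s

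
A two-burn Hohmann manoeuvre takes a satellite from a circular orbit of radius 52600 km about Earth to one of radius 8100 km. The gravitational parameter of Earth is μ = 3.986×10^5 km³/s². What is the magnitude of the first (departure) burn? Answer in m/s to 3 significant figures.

Semi-major axis of the transfer orbit: a_t = (52600 + 8100)/2 = 30350 km.
On the circular orbit at r = 52600 km, v_c = √(μ/r) = 2.753 km/s.
Transfer-orbit speed at the same r (vis-viva, a = a_t): v_t = √[μ(2/r − 1/a_t)] = 1.422 km/s.
Δv₁ = |v_t − v_c| = |1.422 − 2.753| = 1.331 km/s.

Δv₁ = 1330 m/s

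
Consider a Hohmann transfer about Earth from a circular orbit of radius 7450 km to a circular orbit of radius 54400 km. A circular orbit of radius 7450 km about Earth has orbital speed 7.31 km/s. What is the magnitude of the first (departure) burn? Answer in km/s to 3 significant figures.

Δv₁ = 2.39 km/s

From the circular-orbit relation v² = μ/r at r = 7450 km: μ = v²r = (7.31)² × 7450 = 3.98099×10^5 km³/s².
Transfer-ellipse semi-major axis a_t = (r₁ + r₂)/2 = (7450 + 54400)/2 = 30925 km.
On the circular orbit at r = 7450 km, v_c = √(μ/r) = 7.310 km/s.
Transfer-orbit speed at the same r (vis-viva, a = a_t): v_t = √[μ(2/r − 1/a_t)] = 9.695 km/s.
Δv₁ = |v_t − v_c| = |9.695 − 7.310| = 2.385 km/s.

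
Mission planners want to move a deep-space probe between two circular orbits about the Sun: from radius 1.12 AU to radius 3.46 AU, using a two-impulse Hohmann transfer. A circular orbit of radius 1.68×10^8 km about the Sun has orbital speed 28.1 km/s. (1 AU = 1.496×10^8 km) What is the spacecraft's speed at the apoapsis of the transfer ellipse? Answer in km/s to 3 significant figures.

v = 11.2 km/s

From the circular-orbit relation v² = μ/r at r = 1.68×10^8 km: μ = v²r = (28.1)² × 1.68×10^8 = 1.32654×10^11 km³/s².
In km: r₁ = 1.12 × 1.496×10^8 = 1.67552×10^8 km; r₂ = 3.46 × 1.496×10^8 = 5.17616×10^8 km.
Semi-major axis of the transfer orbit: a_t = (1.67552×10^8 + 5.17616×10^8)/2 = 3.42584×10^8 km.
The apoapsis of the transfer ellipse is at r = 5.17616×10^8 km.
Applying v² = μ(2/r − 1/a_t): v = 11.20 km/s.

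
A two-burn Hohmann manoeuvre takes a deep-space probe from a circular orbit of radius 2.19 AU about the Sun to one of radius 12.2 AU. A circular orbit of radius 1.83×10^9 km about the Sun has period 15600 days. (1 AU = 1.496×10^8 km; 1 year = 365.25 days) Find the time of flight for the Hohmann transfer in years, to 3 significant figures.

From Kepler's third law T² = 4π²r³/μ at r = 1.83×10^9 km, T = 15600 days = 15600 × 86400 s = 1.34784×10^9 s: μ = 4π²r³/T² = 1.33179×10^11 km³/s².
In km: r₁ = 2.19 × 1.496×10^8 = 3.27624×10^8 km; r₂ = 12.2 × 1.496×10^8 = 1.82512×10^9 km.
Semi-major axis of the transfer orbit: a_t = (3.27624×10^8 + 1.82512×10^9)/2 = 1.076372×10^9 km.
Half the transfer-orbit period gives t = π√(a_t³/μ) = 3.040×10^8 s.
Converting: 3.040×10^8 s ÷ 3.15576×10^7 s/year (365.25 × 86400) = 9.63 years.

t = 9.63 years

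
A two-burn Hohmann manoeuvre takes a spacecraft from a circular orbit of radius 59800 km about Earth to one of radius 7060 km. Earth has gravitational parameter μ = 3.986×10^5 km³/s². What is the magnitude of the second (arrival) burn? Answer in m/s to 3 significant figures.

Δv₂ = 2540 m/s

Transfer-ellipse semi-major axis a_t = (r₁ + r₂)/2 = (59800 + 7060)/2 = 33430 km.
On the circular orbit at r = 7060 km, v_c = √(μ/r) = 7.514 km/s.
Vis-viva on the transfer ellipse at r = 7060 km gives v_t = √[μ(2/r − 1/a_t)] = 10.05 km/s.
Δv₂ = |v_t − v_c| = |10.05 − 7.514| = 2.536 km/s.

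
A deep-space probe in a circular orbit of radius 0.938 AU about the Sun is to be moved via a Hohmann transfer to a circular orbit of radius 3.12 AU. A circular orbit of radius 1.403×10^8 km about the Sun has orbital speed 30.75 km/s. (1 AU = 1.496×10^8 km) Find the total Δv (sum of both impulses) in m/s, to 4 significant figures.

Δv = 12780 m/s

From the circular-orbit relation v² = μ/r at r = 1.403×10^8 km: μ = v²r = (30.75)² × 1.403×10^8 = 1.32662×10^11 km³/s².
In km: r₁ = 0.938 × 1.496×10^8 = 1.403248×10^8 km; r₂ = 3.12 × 1.496×10^8 = 4.66752×10^8 km.
The Hohmann ellipse has a_t = (r₁ + r₂)/2 = 3.035384×10^8 km.
Circular speed at r₁: v₁ = √(μ/r₁) = √(1.32662×10^11/1.403248×10^8) = 30.747 km/s.
Transfer-orbit speed at r₁ (v² = μ(2/r − 1/a)): v_p = √[μ(2/r₁ − 1/a_t)] = 38.128 km/s.
First burn Δv₁ = |v_p − v₁| = 7.381 km/s.
Circular speed at r₂: v₂ = √(μ/r₂) = 16.859 km/s.
Transfer-orbit speed at r₂: v_a = √[μ(2/r₂ − 1/a_t)] = 11.463 km/s.
Second burn Δv₂ = |v₂ − v_a| = 5.396 km/s.
Δv = Δv₁ + Δv₂ = 7.381 + 5.396 = 12.78 km/s.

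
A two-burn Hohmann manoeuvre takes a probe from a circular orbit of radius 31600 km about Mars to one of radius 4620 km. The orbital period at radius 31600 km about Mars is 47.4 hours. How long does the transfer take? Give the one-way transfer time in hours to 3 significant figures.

t = 10.3 hours

From Kepler's third law T² = 4π²r³/μ at r = 31600 km, T = 47.4 hours = 47.4 × 3600 s = 1.7064×10^5 s: μ = 4π²r³/T² = 42781.8 km³/s².
Semi-major axis of the transfer orbit: a_t = (31600 + 4620)/2 = 18110 km.
Half the transfer-orbit period gives t = π√(a_t³/μ) = 37020 s.
Converting: 37020 s ÷ 3600 s/hour = 10.3 hours.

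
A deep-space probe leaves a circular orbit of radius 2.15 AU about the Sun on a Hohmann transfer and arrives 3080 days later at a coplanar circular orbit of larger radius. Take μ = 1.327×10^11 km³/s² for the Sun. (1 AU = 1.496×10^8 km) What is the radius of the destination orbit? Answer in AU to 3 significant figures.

r₂ = 11.0 AU

In km: r₁ = 2.15 × 1.496×10^8 = 3.2164×10^8 km.
Transfer time t = 3080 days = 2.66112×10^8 s, and t = π√(a_t³/μ).
So a_t = (μ t²/π²)^(1/3) = (1.327×10^11 × (2.66112×10^8)² / π²)^(1/3) = 9.8378×10^8 km.
Since a_t = (r₁ + r₂)/2, r₂ = 2a_t − r₁ = 2×9.8378×10^8 − 3.2164×10^8 = 1.64592×10^9 km.
In AU: r₂ = 1.64592×10^9 / 1.496×10^8 = 11.0 AU.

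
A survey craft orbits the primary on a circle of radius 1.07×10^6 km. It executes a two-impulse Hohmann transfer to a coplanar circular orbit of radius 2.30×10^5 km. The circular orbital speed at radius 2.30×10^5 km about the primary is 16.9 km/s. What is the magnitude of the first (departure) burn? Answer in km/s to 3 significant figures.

Δv₁ = 3.17 km/s

From the circular-orbit relation v² = μ/r at r = 2.30×10^5 km: μ = v²r = (16.9)² × 2.30×10^5 = 6.56903×10^7 km³/s².
The Hohmann ellipse has a_t = (r₁ + r₂)/2 = 6.500×10^5 km.
Circular speed at r = 1.070×10^6 km: v_c = √(μ/r) = 7.835 km/s.
Transfer-orbit speed at the same r (vis-viva, a = a_t): v_t = √[μ(2/r − 1/a_t)] = 4.661 km/s.
Δv₁ = |v_t − v_c| = |4.661 − 7.835| = 3.174 km/s.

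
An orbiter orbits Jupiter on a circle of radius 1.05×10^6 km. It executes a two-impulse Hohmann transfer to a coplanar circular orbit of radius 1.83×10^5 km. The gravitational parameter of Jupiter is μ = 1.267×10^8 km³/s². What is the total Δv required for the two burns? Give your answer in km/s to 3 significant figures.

Transfer-ellipse semi-major axis a_t = (r₁ + r₂)/2 = (1.050×10^6 + 1.830×10^5)/2 = 6.165×10^5 km.
At r₁ the circular-orbit speed is v₁ = √(μ/r₁) = 10.985 km/s.
Transfer-orbit speed at r₁ (vis-viva equation): v_a = √[μ(2/r₁ − 1/a_t)] = 5.9848 km/s.
First burn Δv₁ = |v_a − v₁| = 5.000 km/s.
Circular speed at r₂: v₂ = √(μ/r₂) = 26.3125 km/s.
Transfer-orbit speed at r₂: v_p = √[μ(2/r₂ − 1/a_t)] = 34.3393 km/s.
Second burn Δv₂ = |v₂ − v_p| = 8.027 km/s.
Total Δv = Δv₁ + Δv₂ = 13.03 km/s.

Δv = 13.0 km/s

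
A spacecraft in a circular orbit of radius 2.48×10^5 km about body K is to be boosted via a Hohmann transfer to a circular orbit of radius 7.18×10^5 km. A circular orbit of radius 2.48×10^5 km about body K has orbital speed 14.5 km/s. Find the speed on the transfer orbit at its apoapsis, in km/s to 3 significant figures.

From the circular-orbit relation v² = μ/r at r = 2.48×10^5 km: μ = v²r = (14.5)² × 2.48×10^5 = 5.21420×10^7 km³/s².
Semi-major axis of the transfer orbit: a_t = (2.480×10^5 + 7.180×10^5)/2 = 4.830×10^5 km.
At apoapsis, r = 7.180×10^5 km.
Vis-viva: v = √[μ(2/r − 1/a_t)] = √[5.21420×10^7 × (2/7.180×10^5 − 1/4.830×10^5)] = 6.106 km/s.

v = 6.11 km/s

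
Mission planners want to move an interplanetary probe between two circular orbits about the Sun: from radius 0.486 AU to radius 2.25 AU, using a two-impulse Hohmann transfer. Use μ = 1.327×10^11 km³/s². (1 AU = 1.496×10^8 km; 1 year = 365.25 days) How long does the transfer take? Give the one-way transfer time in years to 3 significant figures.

t = 0.800 years

In km: r₁ = 0.486 × 1.496×10^8 = 7.27056×10^7 km; r₂ = 2.25 × 1.496×10^8 = 3.366×10^8 km.
Transfer-ellipse semi-major axis a_t = (r₁ + r₂)/2 = (7.27056×10^7 + 3.366×10^8)/2 = 2.046528×10^8 km.
Transfer time t = π√(a_t³/μ) = π√((2.046528×10^8)³ / 1.327×10^11) = 2.525×10^7 s.
Converting: 2.525×10^7 s ÷ 3.15576×10^7 s/year (365.25 × 86400) = 0.800 years.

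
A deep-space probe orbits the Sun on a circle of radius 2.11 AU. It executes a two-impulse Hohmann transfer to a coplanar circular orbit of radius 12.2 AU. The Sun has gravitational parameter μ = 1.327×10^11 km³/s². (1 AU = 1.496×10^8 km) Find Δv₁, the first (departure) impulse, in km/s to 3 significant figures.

Δv₁ = 6.27 km/s

In km: r₁ = 2.11 × 1.496×10^8 = 3.15656×10^8 km; r₂ = 12.2 × 1.496×10^8 = 1.82512×10^9 km.
Transfer-ellipse semi-major axis a_t = (r₁ + r₂)/2 = (3.15656×10^8 + 1.82512×10^9)/2 = 1.070388×10^9 km.
Circular speed at r = 3.15656×10^8 km: v_c = √(μ/r) = 20.50 km/s.
Transfer-orbit speed at the same r (vis-viva, a = a_t): v_t = √[μ(2/r − 1/a_t)] = 26.77 km/s.
Δv₁ = |v_t − v_c| = |26.77 − 20.50| = 6.270 km/s.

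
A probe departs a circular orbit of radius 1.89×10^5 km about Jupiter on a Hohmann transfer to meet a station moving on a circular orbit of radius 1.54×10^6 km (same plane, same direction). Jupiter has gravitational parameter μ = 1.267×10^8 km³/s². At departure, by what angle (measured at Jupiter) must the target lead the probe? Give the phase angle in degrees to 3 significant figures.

φ = 104°

Transfer-ellipse semi-major axis a_t = (r₁ + r₂)/2 = (1.890×10^5 + 1.540×10^6)/2 = 8.645×10^5 km.
Transfer time t = π√(a_t³/μ) = 2.243412×10^5 s.
Target angular speed ω₂ = √(μ/r₂³) = 5.889891×10^-6 rad/s.
Angle swept by the target during transfer: ω₂·t = 1.32135 rad = 75.71°.
The probe traverses 180° on the transfer ellipse, so the target must lead by 180° − 75.71° = 104°.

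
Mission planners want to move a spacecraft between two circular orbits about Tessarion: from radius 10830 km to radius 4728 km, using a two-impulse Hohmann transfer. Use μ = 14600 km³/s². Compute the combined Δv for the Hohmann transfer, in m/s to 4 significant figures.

Semi-major axis of the transfer orbit: a_t = (10830 + 4728)/2 = 7779 km.
At r₁ the circular-orbit speed is v₁ = √(μ/r₁) = 1.1611 km/s.
On the transfer ellipse at r₁, vis-viva gives v_a = √[μ(2/r₁ − 1/a_t)] = 0.90519 km/s.
First burn Δv₁ = |v_a − v₁| = 0.2559 km/s.
At r₂, v₂ = √(μ/r₂) = 1.75727 km/s.
Transfer-orbit speed at r₂: v_p = √[μ(2/r₂ − 1/a_t)] = 2.07343 km/s.
Second burn Δv₂ = |v₂ − v_p| = 0.3162 km/s.
Δv = Δv₁ + Δv₂ = 0.2559 + 0.3162 = 0.5721 km/s.

Δv = 572.1 m/s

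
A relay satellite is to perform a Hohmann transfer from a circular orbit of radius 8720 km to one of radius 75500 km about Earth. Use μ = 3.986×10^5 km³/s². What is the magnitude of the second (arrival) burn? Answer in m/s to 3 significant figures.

The Hohmann ellipse has a_t = (r₁ + r₂)/2 = 42110 km.
Circular speed at r = 75500 km: v_c = √(μ/r) = 2.298 km/s.
Transfer-orbit speed at the same r (vis-viva, a = a_t): v_t = √[μ(2/r − 1/a_t)] = 1.046 km/s.
Δv₂ = |v_t − v_c| = |1.046 − 2.298| = 1.252 km/s.

Δv₂ = 1250 m/s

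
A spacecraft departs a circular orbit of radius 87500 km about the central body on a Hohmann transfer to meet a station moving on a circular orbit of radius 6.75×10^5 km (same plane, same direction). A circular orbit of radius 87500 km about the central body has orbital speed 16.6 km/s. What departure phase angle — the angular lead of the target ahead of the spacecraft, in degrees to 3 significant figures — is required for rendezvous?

From the circular-orbit relation v² = μ/r at r = 87500 km: μ = v²r = (16.6)² × 87500 = 2.41115×10^7 km³/s².
The Hohmann ellipse has a_t = (r₁ + r₂)/2 = 3.8125×10^5 km.
The half-period of the transfer ellipse is t = π√(a_t³/μ) = 1.5061×10^5 s.
The target's mean motion on its circular orbit is ω₂ = √(μ/r₂³) = 8.8543×10^-6 rad/s.
Angle swept by the target during transfer: ω₂·t = 1.33355 rad = 76.41°.
The spacecraft traverses 180° on the transfer ellipse, so the target must lead by 180° − 76.41° = 104°.

φ = 104°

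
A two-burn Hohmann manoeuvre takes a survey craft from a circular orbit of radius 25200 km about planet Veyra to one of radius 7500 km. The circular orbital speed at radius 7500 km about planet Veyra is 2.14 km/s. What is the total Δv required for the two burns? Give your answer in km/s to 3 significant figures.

From the circular-orbit relation v² = μ/r at r = 7500 km: μ = v²r = (2.14)² × 7500 = 34347.0 km³/s².
Transfer-ellipse semi-major axis a_t = (r₁ + r₂)/2 = (25200 + 7500)/2 = 16350 km.
Circular speed at r₁: v₁ = √(μ/r₁) = √(34347.0/25200) = 1.16747 km/s.
Transfer-orbit speed at r₁ (vis-viva equation): v_a = √[μ(2/r₁ − 1/a_t)] = 0.790708 km/s.
First burn Δv₁ = |v_a − v₁| = 0.37676 km/s.
Circular speed at r₂: v₂ = √(μ/r₂) = 2.14000 km/s.
Transfer-orbit speed at r₂: v_p = √[μ(2/r₂ − 1/a_t)] = 2.65678 km/s.
Second burn Δv₂ = |v₂ − v_p| = 0.51678 km/s.
Total Δv = Δv₁ + Δv₂ = 0.8935 km/s.

Δv = 0.894 km/s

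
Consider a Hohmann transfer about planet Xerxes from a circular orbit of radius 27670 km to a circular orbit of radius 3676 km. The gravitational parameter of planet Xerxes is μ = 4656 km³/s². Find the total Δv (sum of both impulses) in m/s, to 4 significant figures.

Δv = 581.5 m/s

Transfer-ellipse semi-major axis a_t = (r₁ + r₂)/2 = (27670 + 3676)/2 = 15673 km.
At r₁ the circular-orbit speed is v₁ = √(μ/r₁) = 0.4102059 km/s.
Transfer-orbit speed at r₁ (v² = μ(2/r − 1/a)): v_a = √[μ(2/r₁ − 1/a_t)] = 0.1986614 km/s.
First burn Δv₁ = |v_a − v₁| = 0.21154 km/s.
Circular speed at r₂: v₂ = √(μ/r₂) = 1.125431 km/s.
Transfer-orbit speed at r₂: v_p = √[μ(2/r₂ − 1/a_t)] = 1.495365 km/s.
Second burn Δv₂ = |v₂ − v_p| = 0.36993 km/s.
Δv = Δv₁ + Δv₂ = 0.21154 + 0.36993 = 0.5815 km/s.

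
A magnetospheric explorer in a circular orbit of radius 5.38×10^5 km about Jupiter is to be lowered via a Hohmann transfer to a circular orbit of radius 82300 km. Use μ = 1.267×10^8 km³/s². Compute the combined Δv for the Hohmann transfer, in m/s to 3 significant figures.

Semi-major axis of the transfer orbit: a_t = (5.380×10^5 + 82300)/2 = 3.1015×10^5 km.
At r₁ the circular-orbit speed is v₁ = √(μ/r₁) = 15.346 km/s.
On the transfer ellipse at r₁, vis-viva gives v_a = √[μ(2/r₁ − 1/a_t)] = 7.9052 km/s.
First burn Δv₁ = |v_a − v₁| = 7.441 km/s.
At r₂, v₂ = √(μ/r₂) = 39.24 km/s.
Transfer-orbit speed at r₂: v_p = √[μ(2/r₂ − 1/a_t)] = 51.68 km/s.
Second burn Δv₂ = |v₂ − v_p| = 12.44 km/s.
Δv = Δv₁ + Δv₂ = 7.441 + 12.44 = 19.88 km/s.

Δv = 19900 m/s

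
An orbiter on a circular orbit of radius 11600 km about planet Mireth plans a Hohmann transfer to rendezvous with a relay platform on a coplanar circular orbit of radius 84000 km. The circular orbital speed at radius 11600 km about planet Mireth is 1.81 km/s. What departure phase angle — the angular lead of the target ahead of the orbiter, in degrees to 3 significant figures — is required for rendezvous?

From the circular-orbit relation v² = μ/r at r = 11600 km: μ = v²r = (1.81)² × 11600 = 38002.8 km³/s².
The Hohmann ellipse has a_t = (r₁ + r₂)/2 = 47800 km.
Transfer time t = π√(a_t³/μ) = 1.6842×10^5 s.
The target's mean motion on its circular orbit is ω₂ = √(μ/r₂³) = 8.0073×10^-6 rad/s.
Angle swept by the target during transfer: ω₂·t = 1.3486 rad = 77.27°.
Arrival is 180° from departure on the ellipse, so φ = 180° − 77.27° = 103°.

φ = 103°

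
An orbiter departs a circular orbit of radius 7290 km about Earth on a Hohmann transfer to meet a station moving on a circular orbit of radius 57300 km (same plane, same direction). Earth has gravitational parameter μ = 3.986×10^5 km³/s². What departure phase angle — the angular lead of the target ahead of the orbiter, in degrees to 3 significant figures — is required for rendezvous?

Semi-major axis of the transfer orbit: a_t = (7290 + 57300)/2 = 32295 km.
Transfer time t = π√(a_t³/μ) = 28880 s.
Target angular speed ω₂ = √(μ/r₂³) = 4.603×10^-5 rad/s.
Angle swept by the target during transfer: ω₂·t = 1.3293 rad = 76.16°.
The orbiter traverses 180° on the transfer ellipse, so the target must lead by 180° − 76.16° = 104°.

φ = 104°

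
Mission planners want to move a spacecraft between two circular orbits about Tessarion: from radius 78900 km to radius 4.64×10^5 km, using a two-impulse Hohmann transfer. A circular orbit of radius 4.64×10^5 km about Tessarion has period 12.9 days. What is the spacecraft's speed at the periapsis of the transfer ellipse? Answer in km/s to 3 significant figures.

v = 8.29 km/s

From Kepler's third law T² = 4π²r³/μ at r = 4.64×10^5 km, T = 12.9 days = 12.9 × 86400 s = 1.11456×10^6 s: μ = 4π²r³/T² = 3.17473×10^6 km³/s².
Semi-major axis of the transfer orbit: a_t = (78900 + 4.640×10^5)/2 = 2.7145×10^5 km.
At periapsis, r = 78900 km.
Applying v² = μ(2/r − 1/a_t): v = 8.293 km/s.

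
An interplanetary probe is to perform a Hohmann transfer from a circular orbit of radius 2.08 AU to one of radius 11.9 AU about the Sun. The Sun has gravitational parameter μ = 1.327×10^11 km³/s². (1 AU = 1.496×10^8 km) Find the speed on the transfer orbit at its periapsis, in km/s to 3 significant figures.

In km: r₁ = 2.08 × 1.496×10^8 = 3.11168×10^8 km; r₂ = 11.9 × 1.496×10^8 = 1.78024×10^9 km.
Semi-major axis of the transfer orbit: a_t = (3.11168×10^8 + 1.78024×10^9)/2 = 1.045704×10^9 km.
At periapsis, r = 3.11168×10^8 km.
Vis-viva: v = √[μ(2/r − 1/a_t)] = √[1.327×10^11 × (2/3.11168×10^8 − 1/1.045704×10^9)] = 26.94 km/s.

v = 26.9 km/s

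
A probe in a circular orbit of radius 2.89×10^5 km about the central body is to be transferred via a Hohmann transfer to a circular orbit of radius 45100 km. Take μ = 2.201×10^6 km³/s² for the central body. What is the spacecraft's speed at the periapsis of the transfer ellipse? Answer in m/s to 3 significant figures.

The Hohmann ellipse has a_t = (r₁ + r₂)/2 = 1.6705×10^5 km.
The periapsis of the transfer ellipse is at r = 45100 km.
Applying v² = μ(2/r − 1/a_t): v = 9.189 km/s.

v = 9190 m/s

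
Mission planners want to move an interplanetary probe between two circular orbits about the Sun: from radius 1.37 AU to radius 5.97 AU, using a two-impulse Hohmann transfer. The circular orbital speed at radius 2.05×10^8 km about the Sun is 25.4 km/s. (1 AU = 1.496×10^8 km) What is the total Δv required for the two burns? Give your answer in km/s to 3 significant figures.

From the circular-orbit relation v² = μ/r at r = 2.05×10^8 km: μ = v²r = (25.4)² × 2.05×10^8 = 1.32258×10^11 km³/s².
In km: r₁ = 1.37 × 1.496×10^8 = 2.04952×10^8 km; r₂ = 5.97 × 1.496×10^8 = 8.93112×10^8 km.
Transfer-ellipse semi-major axis a_t = (r₁ + r₂)/2 = (2.04952×10^8 + 8.93112×10^8)/2 = 5.49032×10^8 km.
Circular speed at r₁: v₁ = √(μ/r₁) = √(1.32258×10^11/2.04952×10^8) = 25.403 km/s.
On the transfer ellipse at r₁, v² = μ(2/r − 1/a) gives v_p = √[μ(2/r₁ − 1/a_t)] = 32.400 km/s.
First burn Δv₁ = |v_p − v₁| = 6.997 km/s.
At r₂, v₂ = √(μ/r₂) = 12.169 km/s.
Transfer-orbit speed at r₂: v_a = √[μ(2/r₂ − 1/a_t)] = 7.4351 km/s.
Second burn Δv₂ = |v₂ − v_a| = 4.734 km/s.
Δv = Δv₁ + Δv₂ = 6.997 + 4.734 = 11.73 km/s.

Δv = 11.7 km/s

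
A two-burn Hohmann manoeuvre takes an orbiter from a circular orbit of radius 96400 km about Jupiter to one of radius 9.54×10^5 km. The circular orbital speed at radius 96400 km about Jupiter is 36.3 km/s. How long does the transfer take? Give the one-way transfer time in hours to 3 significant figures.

t = 29.5 hours

From the circular-orbit relation v² = μ/r at r = 96400 km: μ = v²r = (36.3)² × 96400 = 1.27025×10^8 km³/s².
Semi-major axis of the transfer orbit: a_t = (96400 + 9.540×10^5)/2 = 5.252×10^5 km.
Half the transfer-orbit period gives t = π√(a_t³/μ) = 1.061×10^5 s.
Converting: 1.061×10^5 s ÷ 3600 s/hour = 29.5 hours.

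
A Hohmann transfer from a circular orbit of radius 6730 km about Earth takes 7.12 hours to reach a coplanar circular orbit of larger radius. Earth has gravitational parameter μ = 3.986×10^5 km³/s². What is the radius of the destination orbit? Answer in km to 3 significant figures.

Transfer time t = 7.12 hours = 25632 s, and t = π√(a_t³/μ).
So a_t = (μ t²/π²)^(1/3) = (3.986×10^5 × (25632)² / π²)^(1/3) = 29826 km.
Since a_t = (r₁ + r₂)/2, r₂ = 2a_t − r₁ = 2×29826 − 6730 = 52922 km.

r₂ = 52900 km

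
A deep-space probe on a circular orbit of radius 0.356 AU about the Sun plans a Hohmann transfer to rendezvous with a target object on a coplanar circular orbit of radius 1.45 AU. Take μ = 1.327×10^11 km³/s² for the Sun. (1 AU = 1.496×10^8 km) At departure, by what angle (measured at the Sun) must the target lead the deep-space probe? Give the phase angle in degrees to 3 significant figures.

In km: r₁ = 0.356 × 1.496×10^8 = 5.32576×10^7 km; r₂ = 1.45 × 1.496×10^8 = 2.1692×10^8 km.
Semi-major axis of the transfer orbit: a_t = (5.32576×10^7 + 2.1692×10^8)/2 = 1.350888×10^8 km.
The half-period of the transfer ellipse is t = π√(a_t³/μ) = 1.354×10^7 s.
The target's mean motion on its circular orbit is ω₂ = √(μ/r₂³) = 1.140×10^-7 rad/s.
Angle swept by the target during transfer: ω₂·t = 1.544 rad = 88.46°.
The deep-space probe traverses 180° on the transfer ellipse, so the target must lead by 180° − 88.46° = 91.5°.

φ = 91.5°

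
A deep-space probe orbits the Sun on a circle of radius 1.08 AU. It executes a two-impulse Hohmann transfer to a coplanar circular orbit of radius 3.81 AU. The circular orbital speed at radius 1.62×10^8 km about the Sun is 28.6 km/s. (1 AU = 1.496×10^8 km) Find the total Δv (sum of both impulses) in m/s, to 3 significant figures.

From the circular-orbit relation v² = μ/r at r = 1.62×10^8 km: μ = v²r = (28.6)² × 1.62×10^8 = 1.32510×10^11 km³/s².
In km: r₁ = 1.08 × 1.496×10^8 = 1.61568×10^8 km; r₂ = 3.81 × 1.496×10^8 = 5.69976×10^8 km.
The Hohmann ellipse has a_t = (r₁ + r₂)/2 = 3.65772×10^8 km.
At r₁ the circular-orbit speed is v₁ = √(μ/r₁) = 28.6382 km/s.
Transfer-orbit speed at r₁ (v² = μ(2/r − 1/a)): v_p = √[μ(2/r₁ − 1/a_t)] = 35.7494 km/s.
First burn Δv₁ = |v_p − v₁| = 7.1112 km/s.
At r₂, v₂ = √(μ/r₂) = 15.2474 km/s.
Transfer-orbit speed at r₂: v_a = √[μ(2/r₂ − 1/a_t)] = 10.1337 km/s.
Second burn Δv₂ = |v₂ − v_a| = 5.1137 km/s.
Δv = Δv₁ + Δv₂ = 7.1112 + 5.1137 = 12.22 km/s.

Δv = 12200 m/s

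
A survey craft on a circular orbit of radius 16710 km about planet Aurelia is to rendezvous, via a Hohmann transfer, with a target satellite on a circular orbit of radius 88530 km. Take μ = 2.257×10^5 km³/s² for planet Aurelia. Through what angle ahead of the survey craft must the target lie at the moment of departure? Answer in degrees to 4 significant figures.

Semi-major axis of the transfer orbit: a_t = (16710 + 88530)/2 = 52620 km.
The half-period of the transfer ellipse is t = π√(a_t³/μ) = 79820 s.
The target's mean motion on its circular orbit is ω₂ = √(μ/r₂³) = 1.8036×10^-5 rad/s.
Angle swept by the target during transfer: ω₂·t = 1.4396 rad = 82.48°.
The survey craft traverses 180° on the transfer ellipse, so the target must lead by 180° − 82.48° = 97.52°.

φ = 97.52°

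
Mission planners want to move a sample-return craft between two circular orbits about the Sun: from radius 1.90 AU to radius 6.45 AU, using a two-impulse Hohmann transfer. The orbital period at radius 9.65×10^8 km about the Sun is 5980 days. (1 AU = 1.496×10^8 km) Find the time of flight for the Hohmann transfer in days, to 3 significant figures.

t = 1560 days

From Kepler's third law T² = 4π²r³/μ at r = 9.65×10^8 km, T = 5980 days = 5980 × 86400 s = 5.16672×10^8 s: μ = 4π²r³/T² = 1.32896×10^11 km³/s².
In km: r₁ = 1.90 × 1.496×10^8 = 2.8424×10^8 km; r₂ = 6.45 × 1.496×10^8 = 9.6492×10^8 km.
The Hohmann ellipse has a_t = (r₁ + r₂)/2 = 6.2458×10^8 km.
By Kepler's third law the transfer-orbit period is T = 2π√(a_t³/μ), so t = T/2 = 1.345×10^8 s.
Converting: 1.345×10^8 s ÷ 86400 s/day = 1560 days.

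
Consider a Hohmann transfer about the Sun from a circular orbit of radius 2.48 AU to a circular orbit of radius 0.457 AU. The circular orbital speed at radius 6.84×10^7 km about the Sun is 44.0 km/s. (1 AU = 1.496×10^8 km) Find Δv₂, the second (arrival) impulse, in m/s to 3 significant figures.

From the circular-orbit relation v² = μ/r at r = 6.84×10^7 km: μ = v²r = (44.0)² × 6.84×10^7 = 1.32422×10^11 km³/s².
In km: r₁ = 2.48 × 1.496×10^8 = 3.71008×10^8 km; r₂ = 0.457 × 1.496×10^8 = 6.83672×10^7 km.
The Hohmann ellipse has a_t = (r₁ + r₂)/2 = 2.196876×10^8 km.
On the circular orbit at r = 6.83672×10^7 km, v_c = √(μ/r) = 44.01 km/s.
Transfer-orbit speed at the same r (vis-viva, a = a_t): v_t = √[μ(2/r − 1/a_t)] = 57.19 km/s.
Δv₂ = |v_t − v_c| = |57.19 − 44.01| = 13.18 km/s.

Δv₂ = 13200 m/s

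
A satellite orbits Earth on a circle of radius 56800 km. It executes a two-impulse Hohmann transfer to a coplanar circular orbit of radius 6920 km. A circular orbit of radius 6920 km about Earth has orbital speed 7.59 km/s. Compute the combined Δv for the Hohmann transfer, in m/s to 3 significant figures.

From the circular-orbit relation v² = μ/r at r = 6920 km: μ = v²r = (7.59)² × 6920 = 3.98648×10^5 km³/s².
Transfer-ellipse semi-major axis a_t = (r₁ + r₂)/2 = (56800 + 6920)/2 = 31860 km.
Circular speed at r₁: v₁ = √(μ/r₁) = √(3.98648×10^5/56800) = 2.64924 km/s.
On the transfer ellipse at r₁, vis-viva gives v_a = √[μ(2/r₁ − 1/a_t)] = 1.23467 km/s.
First burn Δv₁ = |v_a − v₁| = 1.415 km/s.
Circular speed at r₂: v₂ = √(μ/r₂) = 7.5900 km/s.
Transfer-orbit speed at r₂: v_p = √[μ(2/r₂ − 1/a_t)] = 10.134 km/s.
Second burn Δv₂ = |v₂ − v_p| = 2.544 km/s.
Total Δv = Δv₁ + Δv₂ = 3.959 km/s.

Δv = 3960 m/s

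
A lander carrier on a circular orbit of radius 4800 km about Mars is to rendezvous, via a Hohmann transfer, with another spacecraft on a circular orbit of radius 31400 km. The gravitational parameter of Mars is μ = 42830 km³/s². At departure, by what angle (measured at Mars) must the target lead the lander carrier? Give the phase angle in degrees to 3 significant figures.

φ = 101°

Semi-major axis of the transfer orbit: a_t = (4800 + 31400)/2 = 18100 km.
The half-period of the transfer ellipse is t = π√(a_t³/μ) = 36970 s.
Target angular speed ω₂ = √(μ/r₂³) = 3.719×10^-5 rad/s.
Angle swept by the target during transfer: ω₂·t = 1.375 rad = 78.78°.
Arrival is 180° from departure on the ellipse, so φ = 180° − 78.78° = 101°.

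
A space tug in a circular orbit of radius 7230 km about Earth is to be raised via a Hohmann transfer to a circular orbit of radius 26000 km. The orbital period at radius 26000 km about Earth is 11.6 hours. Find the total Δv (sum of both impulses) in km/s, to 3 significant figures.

From Kepler's third law T² = 4π²r³/μ at r = 26000 km, T = 11.6 hours = 11.6 × 3600 s = 41760 s: μ = 4π²r³/T² = 3.97886×10^5 km³/s².
The Hohmann ellipse has a_t = (r₁ + r₂)/2 = 16615 km.
At r₁ the circular-orbit speed is v₁ = √(μ/r₁) = 7.418 km/s.
On the transfer ellipse at r₁, vis-viva equation gives v_p = √[μ(2/r₁ − 1/a_t)] = 9.280 km/s.
First burn Δv₁ = |v_p − v₁| = 1.862 km/s.
At r₂, v₂ = √(μ/r₂) = 3.912 km/s.
Transfer-orbit speed at r₂: v_a = √[μ(2/r₂ − 1/a_t)] = 2.581 km/s.
Second burn Δv₂ = |v₂ − v_a| = 1.331 km/s.
Δv = Δv₁ + Δv₂ = 1.862 + 1.331 = 3.193 km/s.

Δv = 3.19 km/s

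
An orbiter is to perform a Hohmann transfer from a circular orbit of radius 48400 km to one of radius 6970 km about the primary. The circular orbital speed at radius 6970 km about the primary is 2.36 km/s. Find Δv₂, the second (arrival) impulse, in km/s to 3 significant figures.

Δv₂ = 0.760 km/s

From the circular-orbit relation v² = μ/r at r = 6970 km: μ = v²r = (2.36)² × 6970 = 38820.1 km³/s².
Transfer-ellipse semi-major axis a_t = (r₁ + r₂)/2 = (48400 + 6970)/2 = 27685 km.
On the circular orbit at r = 6970 km, v_c = √(μ/r) = 2.3600 km/s.
Transfer-orbit speed at the same r (vis-viva, a = a_t): v_t = √[μ(2/r − 1/a_t)] = 3.1204 km/s.
Δv₂ = |v_t − v_c| = |3.1204 − 2.3600| = 0.7604 km/s.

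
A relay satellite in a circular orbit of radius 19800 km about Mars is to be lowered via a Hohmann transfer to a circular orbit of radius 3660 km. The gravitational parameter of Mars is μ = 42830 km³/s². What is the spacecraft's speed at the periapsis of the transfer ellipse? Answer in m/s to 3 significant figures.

The Hohmann ellipse has a_t = (r₁ + r₂)/2 = 11730 km.
At periapsis, r = 3660 km.
From the vis-viva equation, v = √[μ(2/r − 1/a_t)] = 4.444 km/s.

v = 4440 m/s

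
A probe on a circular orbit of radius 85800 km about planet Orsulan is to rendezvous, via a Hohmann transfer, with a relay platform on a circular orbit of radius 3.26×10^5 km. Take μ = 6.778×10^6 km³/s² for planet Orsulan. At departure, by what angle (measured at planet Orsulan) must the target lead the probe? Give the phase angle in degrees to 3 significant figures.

φ = 89.6°

Transfer-ellipse semi-major axis a_t = (r₁ + r₂)/2 = (85800 + 3.260×10^5)/2 = 2.059×10^5 km.
Transfer time t = π√(a_t³/μ) = 1.1274145×10^5 s.
Target angular speed ω₂ = √(μ/r₂³) = 1.3986994×10^-5 rad/s.
Angle swept by the target during transfer: ω₂·t = 1.576914 rad = 90.351°.
Arrival is 180° from departure on the ellipse, so φ = 180° − 90.351° = 89.6°.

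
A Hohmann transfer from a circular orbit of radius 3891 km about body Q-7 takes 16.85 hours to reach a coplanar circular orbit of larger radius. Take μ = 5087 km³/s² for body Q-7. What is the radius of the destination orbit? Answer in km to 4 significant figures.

r₂ = 20870 km

Transfer time t = 16.85 hours = 60660 s, and t = π√(a_t³/μ).
So a_t = (μ t²/π²)^(1/3) = (5087 × (60660)² / π²)^(1/3) = 12378.1 km.
Since a_t = (r₁ + r₂)/2, r₂ = 2a_t − r₁ = 2×12378.1 − 3891 = 20865.2 km.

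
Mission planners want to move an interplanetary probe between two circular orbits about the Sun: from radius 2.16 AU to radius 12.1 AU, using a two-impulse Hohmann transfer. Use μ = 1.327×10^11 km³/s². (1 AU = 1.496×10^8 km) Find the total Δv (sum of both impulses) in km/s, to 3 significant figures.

In km: r₁ = 2.16 × 1.496×10^8 = 3.23136×10^8 km; r₂ = 12.1 × 1.496×10^8 = 1.81016×10^9 km.
Semi-major axis of the transfer orbit: a_t = (3.23136×10^8 + 1.81016×10^9)/2 = 1.066648×10^9 km.
At r₁ the circular-orbit speed is v₁ = √(μ/r₁) = 20.2648 km/s.
On the transfer ellipse at r₁, vis-viva equation gives v_p = √[μ(2/r₁ − 1/a_t)] = 26.3992 km/s.
First burn Δv₁ = |v_p − v₁| = 6.1344 km/s.
Circular speed at r₂: v₂ = √(μ/r₂) = 8.562035 km/s.
Transfer-orbit speed at r₂: v_a = √[μ(2/r₂ − 1/a_t)] = 4.712584 km/s.
Second burn Δv₂ = |v₂ − v_a| = 3.8495 km/s.
Δv = Δv₁ + Δv₂ = 6.1344 + 3.8495 = 9.984 km/s.

Δv = 9.98 km/s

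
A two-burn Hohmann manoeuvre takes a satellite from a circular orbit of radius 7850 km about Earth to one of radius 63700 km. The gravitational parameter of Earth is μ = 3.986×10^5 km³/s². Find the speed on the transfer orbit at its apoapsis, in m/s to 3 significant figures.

Semi-major axis of the transfer orbit: a_t = (7850 + 63700)/2 = 35775 km.
The apoapsis of the transfer ellipse is at r = 63700 km.
Applying v² = μ(2/r − 1/a_t): v = 1.172 km/s.

v = 1170 m/s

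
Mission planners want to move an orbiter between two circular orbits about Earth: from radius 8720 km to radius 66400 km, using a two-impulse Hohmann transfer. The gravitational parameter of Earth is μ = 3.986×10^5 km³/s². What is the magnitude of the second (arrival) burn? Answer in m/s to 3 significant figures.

Δv₂ = 1270 m/s

Semi-major axis of the transfer orbit: a_t = (8720 + 66400)/2 = 37560 km.
Circular speed at r = 66400 km: v_c = √(μ/r) = 2.4501 km/s.
Transfer-orbit speed at the same r (vis-viva, a = a_t): v_t = √[μ(2/r − 1/a_t)] = 1.1805 km/s.
Δv₂ = |v_t − v_c| = |1.1805 − 2.4501| = 1.270 km/s.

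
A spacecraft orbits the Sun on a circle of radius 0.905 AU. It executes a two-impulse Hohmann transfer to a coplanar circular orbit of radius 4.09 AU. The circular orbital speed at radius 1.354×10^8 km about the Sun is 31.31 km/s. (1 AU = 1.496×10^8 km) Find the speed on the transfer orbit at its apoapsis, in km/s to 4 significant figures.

v = 8.866 km/s

From the circular-orbit relation v² = μ/r at r = 1.354×10^8 km: μ = v²r = (31.31)² × 1.354×10^8 = 1.32735×10^11 km³/s².
In km: r₁ = 0.905 × 1.496×10^8 = 1.35388×10^8 km; r₂ = 4.09 × 1.496×10^8 = 6.11864×10^8 km.
The Hohmann ellipse has a_t = (r₁ + r₂)/2 = 3.73626×10^8 km.
At apoapsis, r = 6.11864×10^8 km.
Applying v² = μ(2/r − 1/a_t): v = 8.866 km/s.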